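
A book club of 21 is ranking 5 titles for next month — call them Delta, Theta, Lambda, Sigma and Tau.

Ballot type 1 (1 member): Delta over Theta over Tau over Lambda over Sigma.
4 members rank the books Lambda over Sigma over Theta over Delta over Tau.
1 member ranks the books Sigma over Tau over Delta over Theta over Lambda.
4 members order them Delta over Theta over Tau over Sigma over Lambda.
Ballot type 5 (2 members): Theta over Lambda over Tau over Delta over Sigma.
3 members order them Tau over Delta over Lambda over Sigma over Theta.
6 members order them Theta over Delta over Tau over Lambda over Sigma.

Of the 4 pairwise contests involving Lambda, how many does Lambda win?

Lambda against each rival (21 members):
Lambda vs Delta: Delta, 15–6.
Lambda–Theta: Theta 14–7.
Lambda–Sigma: Lambda 16–5.
Lambda vs Tau: Lambda preferred on 4+2 = 6 ballots; Tau wins 15–6.
Lambda beats Sigma; loses to Delta, Theta, Tau — 1 pairwise win.

1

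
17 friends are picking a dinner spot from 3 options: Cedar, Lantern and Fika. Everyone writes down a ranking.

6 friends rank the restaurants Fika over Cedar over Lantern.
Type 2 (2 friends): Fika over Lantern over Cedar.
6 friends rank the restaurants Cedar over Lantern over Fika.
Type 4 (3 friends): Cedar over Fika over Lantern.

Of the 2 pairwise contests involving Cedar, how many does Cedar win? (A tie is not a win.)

Cedar against each rival (17 friends):
Cedar–Lantern: Cedar 15–2.
Cedar vs Fika: 6+3 = 9 for Cedar, 8 for Fika — Cedar by 9–8.
Cedar beats Lantern, Fika — 2 pairwise wins.

2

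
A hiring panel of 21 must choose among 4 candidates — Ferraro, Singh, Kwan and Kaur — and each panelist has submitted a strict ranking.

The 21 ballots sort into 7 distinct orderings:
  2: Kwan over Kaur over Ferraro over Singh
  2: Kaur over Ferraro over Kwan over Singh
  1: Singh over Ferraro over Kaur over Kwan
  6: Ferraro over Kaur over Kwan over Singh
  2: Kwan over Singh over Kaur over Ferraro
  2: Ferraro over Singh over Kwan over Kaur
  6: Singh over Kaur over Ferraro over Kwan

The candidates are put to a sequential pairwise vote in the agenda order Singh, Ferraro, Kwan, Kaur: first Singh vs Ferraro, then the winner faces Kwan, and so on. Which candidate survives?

Kaur

Round 1: Singh vs Ferraro — 9–12, Ferraro advances.
Round 2: Ferraro vs Kwan — 17–4, Ferraro advances.
Round 3: Ferraro vs Kaur — 9–12, Kaur advances.
Kaur survives the agenda.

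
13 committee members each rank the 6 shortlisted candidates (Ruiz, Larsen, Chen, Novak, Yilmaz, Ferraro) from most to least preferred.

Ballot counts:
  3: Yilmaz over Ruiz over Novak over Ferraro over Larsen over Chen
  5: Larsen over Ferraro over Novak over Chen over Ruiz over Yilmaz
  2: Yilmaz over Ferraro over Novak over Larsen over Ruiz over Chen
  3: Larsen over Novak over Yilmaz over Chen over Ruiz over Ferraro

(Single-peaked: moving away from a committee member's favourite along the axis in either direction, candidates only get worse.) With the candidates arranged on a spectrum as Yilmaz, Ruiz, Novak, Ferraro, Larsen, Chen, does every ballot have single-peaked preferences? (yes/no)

no

Axis positions: Yilmaz=1, Ruiz=2, Novak=3, Ferraro=4, Larsen=5, Chen=6.
Faction 1 (peak Yilmaz at position 1): ranking walks positions 1-2-3-4-5-6, expanding outward from the peak — single-peaked.
Faction 2 (peak Larsen at position 5): ranking walks positions 5-4-3-6-2-1, expanding outward from the peak — single-peaked.
Faction 3: ranking walks positions 1-4-3-5-2-6; Ferraro is ranked above Ruiz even though Ruiz lies between Ferraro and the peak Yilmaz on the axis — preferences dip and rise again. Not single-peaked.
Faction 4: ranking walks positions 5-3-1-6-2-4; Novak is ranked above Ferraro even though Ferraro lies between Novak and the peak Larsen on the axis — preferences dip and rise again. Not single-peaked.
Faction 3 violates single-peakedness, so the profile is not single-peaked on this axis.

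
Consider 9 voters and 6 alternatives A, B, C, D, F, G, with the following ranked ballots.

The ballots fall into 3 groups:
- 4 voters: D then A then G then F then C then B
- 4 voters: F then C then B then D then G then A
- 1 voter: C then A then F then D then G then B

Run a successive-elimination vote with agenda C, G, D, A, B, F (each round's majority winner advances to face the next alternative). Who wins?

F

Round 1: C vs G — 5–4, C advances.
Round 2: C vs D — 5–4, C advances.
Round 3: C vs A — 5–4, C advances.
Round 4: C vs B — 9–0, C advances.
Round 5: C vs F — 1–8, F advances.
The agenda winner is F.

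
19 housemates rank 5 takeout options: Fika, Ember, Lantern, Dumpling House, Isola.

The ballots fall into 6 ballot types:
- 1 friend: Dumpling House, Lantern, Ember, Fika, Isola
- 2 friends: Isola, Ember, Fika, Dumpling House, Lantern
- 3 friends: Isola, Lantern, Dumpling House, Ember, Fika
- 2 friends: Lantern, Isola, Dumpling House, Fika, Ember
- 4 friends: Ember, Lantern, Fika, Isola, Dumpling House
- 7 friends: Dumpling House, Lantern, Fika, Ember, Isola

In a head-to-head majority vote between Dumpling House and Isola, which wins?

Ballots ranking Dumpling House above Isola: 1 + 7 = 8.
Ballots ranking Isola above Dumpling House: 19 − 8 = 11.
Isola wins the head-to-head 11–8.

Isola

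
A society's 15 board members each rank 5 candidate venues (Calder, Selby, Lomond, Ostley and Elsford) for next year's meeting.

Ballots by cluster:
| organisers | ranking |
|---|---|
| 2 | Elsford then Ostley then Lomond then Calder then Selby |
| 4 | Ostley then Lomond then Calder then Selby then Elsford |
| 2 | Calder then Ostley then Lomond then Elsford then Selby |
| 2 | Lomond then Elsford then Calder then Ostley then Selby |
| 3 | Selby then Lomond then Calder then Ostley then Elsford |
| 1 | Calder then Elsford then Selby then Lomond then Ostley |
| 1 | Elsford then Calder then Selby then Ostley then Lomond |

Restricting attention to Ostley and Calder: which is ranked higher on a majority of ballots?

Ballots ranking Ostley above Calder: 2 + 4 = 6.
Ballots ranking Calder above Ostley: 15 − 6 = 9.
Calder wins the head-to-head 9–6.

Calder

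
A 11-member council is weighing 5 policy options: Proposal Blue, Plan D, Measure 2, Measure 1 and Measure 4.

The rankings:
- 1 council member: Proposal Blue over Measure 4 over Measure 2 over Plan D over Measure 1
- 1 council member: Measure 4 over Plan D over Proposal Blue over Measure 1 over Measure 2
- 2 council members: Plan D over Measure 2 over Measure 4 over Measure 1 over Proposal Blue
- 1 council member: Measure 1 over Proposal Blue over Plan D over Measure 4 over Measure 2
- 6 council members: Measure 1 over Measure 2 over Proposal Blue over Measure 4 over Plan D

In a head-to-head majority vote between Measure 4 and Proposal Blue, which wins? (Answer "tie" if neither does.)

Ballots ranking Measure 4 above Proposal Blue: 1 + 2 = 3.
Ballots ranking Proposal Blue above Measure 4: 11 − 3 = 8.
Proposal Blue wins the head-to-head 8–3.

Proposal Blue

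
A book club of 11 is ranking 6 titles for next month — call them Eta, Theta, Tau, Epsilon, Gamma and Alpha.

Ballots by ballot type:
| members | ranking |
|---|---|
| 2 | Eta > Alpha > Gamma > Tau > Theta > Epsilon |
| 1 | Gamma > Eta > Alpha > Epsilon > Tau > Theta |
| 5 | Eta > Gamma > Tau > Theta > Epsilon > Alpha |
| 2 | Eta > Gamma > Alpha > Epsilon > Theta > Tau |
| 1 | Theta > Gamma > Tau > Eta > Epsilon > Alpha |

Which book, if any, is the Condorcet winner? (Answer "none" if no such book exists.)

Eta

Head-to-head results (11 members):
Eta vs Theta: 2+1+5+2 = 10 for Eta, 1 for Theta — Eta by 10–1.
Eta–Tau: Eta 10–1.
Eta vs Epsilon: 2+1+5+2+1 = 11 for Eta, 0 for Epsilon — Eta by 11–0.
Eta–Gamma: Eta 9–2.
Eta vs Alpha: Eta wins 11–0.
Theta vs Tau: Tau, 8–3.
Theta vs Epsilon: 2+5+1 = 8 for Theta, 3 for Epsilon — Theta by 8–3.
Theta vs Gamma: Gamma, 10–1.
Theta vs Alpha: Theta, 6–5.
Tau vs Epsilon: Tau, 8–3.
Tau vs Gamma: Gamma, 11–0.
Tau vs Alpha: Tau preferred on 5+1 = 6 ballots; Tau wins 6–5.
Epsilon vs Gamma: 0 to 11, Gamma.
Epsilon vs Alpha: Epsilon wins 6–5.
Gamma vs Alpha: 9 to 2, Gamma.
Eta defeats every rival head-to-head and is the Condorcet winner.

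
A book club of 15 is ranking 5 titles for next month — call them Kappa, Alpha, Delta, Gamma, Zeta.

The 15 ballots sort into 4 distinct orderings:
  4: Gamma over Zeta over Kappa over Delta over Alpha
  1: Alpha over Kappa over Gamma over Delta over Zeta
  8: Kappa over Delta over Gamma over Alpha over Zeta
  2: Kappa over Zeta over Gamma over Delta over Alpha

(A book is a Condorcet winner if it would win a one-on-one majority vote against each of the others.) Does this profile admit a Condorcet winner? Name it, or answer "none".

Kappa

Head-to-head results (15 members):
Kappa vs Alpha: Kappa wins 14–1.
Kappa vs Delta: Kappa, 15–0.
Kappa–Gamma: Kappa 11–4.
Kappa vs Zeta: Kappa wins 11–4.
Alpha vs Delta: Delta wins 14–1.
Alpha vs Gamma: Alpha is ranked higher on 1 ballot, Gamma on 14. Gamma wins 14–1.
Alpha vs Zeta: Alpha is ranked higher on 1+8 = 9 ballots, Zeta on 6. Alpha wins 9–6.
Delta vs Gamma: Delta, 8–7.
Delta vs Zeta: Delta is ranked higher on 1+8 = 9 ballots, Zeta on 6. Delta wins 9–6.
Gamma–Zeta: Gamma 13–2.
Kappa wins every pairwise contest, so Kappa is the Condorcet winner.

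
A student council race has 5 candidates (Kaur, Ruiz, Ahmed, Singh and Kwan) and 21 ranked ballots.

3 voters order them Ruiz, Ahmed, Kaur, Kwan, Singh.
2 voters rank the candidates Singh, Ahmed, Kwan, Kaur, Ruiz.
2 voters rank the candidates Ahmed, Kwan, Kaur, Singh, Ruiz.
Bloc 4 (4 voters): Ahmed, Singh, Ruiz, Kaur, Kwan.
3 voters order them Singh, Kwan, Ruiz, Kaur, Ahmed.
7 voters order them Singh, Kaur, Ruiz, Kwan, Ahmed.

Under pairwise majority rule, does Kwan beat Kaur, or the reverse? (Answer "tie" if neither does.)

Ballots ranking Kwan above Kaur: 2 + 2 + 3 = 7.
Ballots ranking Kaur above Kwan: 21 − 7 = 14.
Kaur wins the head-to-head 14–7.

Kaur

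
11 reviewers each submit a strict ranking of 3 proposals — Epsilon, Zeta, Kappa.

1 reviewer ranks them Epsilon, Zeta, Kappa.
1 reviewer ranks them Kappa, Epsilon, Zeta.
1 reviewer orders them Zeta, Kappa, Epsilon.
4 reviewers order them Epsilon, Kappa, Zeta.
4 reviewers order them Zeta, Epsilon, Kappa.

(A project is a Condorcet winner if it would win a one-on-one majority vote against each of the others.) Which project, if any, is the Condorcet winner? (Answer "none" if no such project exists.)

Epsilon

Check each pair by majority over 11 ballots:
Epsilon–Zeta: Epsilon 6–5.
Epsilon vs Kappa: Epsilon wins 9–2.
Zeta vs Kappa: 1+1+4 = 6 for Zeta, 5 for Kappa — Zeta by 6–5.
Epsilon wins every pairwise contest, so Epsilon is the Condorcet winner.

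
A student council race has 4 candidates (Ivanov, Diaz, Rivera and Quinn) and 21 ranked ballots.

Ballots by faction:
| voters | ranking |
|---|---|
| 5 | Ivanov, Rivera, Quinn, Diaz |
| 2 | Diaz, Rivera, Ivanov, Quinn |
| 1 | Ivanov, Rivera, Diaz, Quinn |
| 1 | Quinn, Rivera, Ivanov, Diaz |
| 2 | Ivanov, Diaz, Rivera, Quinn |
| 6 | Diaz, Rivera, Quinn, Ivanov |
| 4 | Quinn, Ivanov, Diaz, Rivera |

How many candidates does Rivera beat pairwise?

1

Rivera against each rival (21 voters):
Rivera vs Ivanov: Ivanov, 12–9.
Rivera vs Diaz: 7 to 14, Diaz.
Rivera vs Quinn: Rivera wins 16–5.
Rivera beats Quinn; loses to Ivanov, Diaz — 1 pairwise win.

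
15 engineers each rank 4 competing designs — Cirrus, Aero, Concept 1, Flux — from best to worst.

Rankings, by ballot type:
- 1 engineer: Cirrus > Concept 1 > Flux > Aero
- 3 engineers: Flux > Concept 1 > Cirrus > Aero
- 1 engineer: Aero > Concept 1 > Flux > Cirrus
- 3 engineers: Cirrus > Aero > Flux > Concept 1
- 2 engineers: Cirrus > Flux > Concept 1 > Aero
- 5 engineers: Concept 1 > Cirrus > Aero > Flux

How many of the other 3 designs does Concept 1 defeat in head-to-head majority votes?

Concept 1 against each rival (15 engineers):
Concept 1 vs Cirrus: Concept 1 preferred on 3+1+5 = 9 ballots; Concept 1 wins 9–6.
Concept 1 vs Aero: Concept 1 wins 11–4.
Concept 1–Flux: Flux 8–7.
Concept 1 beats Cirrus, Aero; loses to Flux — 2 pairwise wins.

2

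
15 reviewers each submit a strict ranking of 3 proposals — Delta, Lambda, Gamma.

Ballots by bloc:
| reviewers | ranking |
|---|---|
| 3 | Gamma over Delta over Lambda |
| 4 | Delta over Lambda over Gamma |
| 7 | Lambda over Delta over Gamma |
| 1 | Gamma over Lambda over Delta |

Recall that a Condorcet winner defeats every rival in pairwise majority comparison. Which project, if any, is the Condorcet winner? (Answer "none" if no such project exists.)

Pairwise majorities:
Delta vs Lambda: Delta is ranked higher on 3+4 = 7 ballots, Lambda on 8. Lambda wins 8–7.
Delta vs Gamma: 4+7 = 11 for Delta, 4 for Gamma — Delta by 11–4.
Lambda–Gamma: Lambda 11–4.
Lambda wins every pairwise contest, so Lambda is the Condorcet winner.

Lambda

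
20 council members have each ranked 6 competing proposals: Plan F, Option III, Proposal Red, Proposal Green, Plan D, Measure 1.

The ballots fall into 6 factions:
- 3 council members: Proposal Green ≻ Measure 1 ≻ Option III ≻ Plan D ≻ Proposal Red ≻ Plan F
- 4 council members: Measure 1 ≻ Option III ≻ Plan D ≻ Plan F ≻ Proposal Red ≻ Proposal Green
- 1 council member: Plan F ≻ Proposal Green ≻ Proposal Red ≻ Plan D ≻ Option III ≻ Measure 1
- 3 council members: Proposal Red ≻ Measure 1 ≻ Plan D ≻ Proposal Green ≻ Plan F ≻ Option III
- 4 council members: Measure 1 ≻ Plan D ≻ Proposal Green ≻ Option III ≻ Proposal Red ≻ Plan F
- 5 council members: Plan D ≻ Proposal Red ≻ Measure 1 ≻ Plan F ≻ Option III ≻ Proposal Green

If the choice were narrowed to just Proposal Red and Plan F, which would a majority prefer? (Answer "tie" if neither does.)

Proposal Red

Ballots ranking Proposal Red above Plan F: 3 + 3 + 4 + 5 = 15.
Ballots ranking Plan F above Proposal Red: 20 − 15 = 5.
Proposal Red wins the head-to-head 15–5.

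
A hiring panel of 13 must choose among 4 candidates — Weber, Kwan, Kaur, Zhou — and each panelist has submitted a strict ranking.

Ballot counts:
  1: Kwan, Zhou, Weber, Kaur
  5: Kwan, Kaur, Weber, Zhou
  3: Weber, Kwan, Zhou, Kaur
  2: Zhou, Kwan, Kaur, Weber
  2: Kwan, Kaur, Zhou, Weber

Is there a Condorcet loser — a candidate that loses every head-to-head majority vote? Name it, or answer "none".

Head-to-head results (13 committee members):
Weber vs Kwan: Kwan wins 10–3.
Weber vs Kaur: 4 to 9, Kaur.
Weber vs Zhou: Weber, 8–5.
Kwan–Kaur: Kwan 13–0.
Kwan vs Zhou: Kwan is ranked higher on 1+5+3+2 = 11 ballots, Zhou on 2. Kwan wins 11–2.
Kaur–Zhou: Kaur 7–6.
Zhou is beaten in every head-to-head and is the Condorcet loser.

Zhou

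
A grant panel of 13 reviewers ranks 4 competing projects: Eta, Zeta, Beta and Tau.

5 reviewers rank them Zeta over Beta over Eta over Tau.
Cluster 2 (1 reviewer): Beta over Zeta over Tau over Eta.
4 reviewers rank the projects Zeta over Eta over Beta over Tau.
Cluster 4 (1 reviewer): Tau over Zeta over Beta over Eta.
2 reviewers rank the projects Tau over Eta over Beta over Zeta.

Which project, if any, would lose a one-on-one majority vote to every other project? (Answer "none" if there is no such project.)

Tau

Pairwise majorities:
Eta vs Zeta: Eta is ranked higher on 2 ballots, Zeta on 11. Zeta wins 11–2.
Eta–Beta: Beta 7–6.
Eta vs Tau: Eta is ranked higher on 5+4 = 9 ballots, Tau on 4. Eta wins 9–4.
Zeta vs Beta: Zeta wins 10–3.
Zeta–Tau: Zeta 10–3.
Beta vs Tau: 10 to 3, Beta.
Tau is beaten in every head-to-head and is the Condorcet loser.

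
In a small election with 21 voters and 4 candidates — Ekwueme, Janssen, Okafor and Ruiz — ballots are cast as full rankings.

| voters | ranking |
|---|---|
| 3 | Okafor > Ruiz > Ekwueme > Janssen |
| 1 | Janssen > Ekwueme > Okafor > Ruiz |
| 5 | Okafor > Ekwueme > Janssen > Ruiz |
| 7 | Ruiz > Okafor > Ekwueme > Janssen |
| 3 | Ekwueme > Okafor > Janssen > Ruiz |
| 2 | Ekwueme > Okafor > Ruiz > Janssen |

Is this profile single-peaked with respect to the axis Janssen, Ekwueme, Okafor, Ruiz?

Axis positions: Janssen=1, Ekwueme=2, Okafor=3, Ruiz=4.
Faction 1 (peak Okafor at position 3): ranking walks positions 3-4-2-1, expanding outward from the peak — single-peaked.
Faction 2 (peak Janssen at position 1): ranking walks positions 1-2-3-4, expanding outward from the peak — single-peaked.
Faction 3 (peak Okafor at position 3): ranking walks positions 3-2-1-4, expanding outward from the peak — single-peaked.
Faction 4 (peak Ruiz at position 4): ranking walks positions 4-3-2-1, expanding outward from the peak — single-peaked.
Faction 5 (peak Ekwueme at position 2): ranking walks positions 2-3-1-4, expanding outward from the peak — single-peaked.
Faction 6 (peak Ekwueme at position 2): ranking walks positions 2-3-4-1, expanding outward from the peak — single-peaked.
Every ranking is single-peaked on this axis.

yes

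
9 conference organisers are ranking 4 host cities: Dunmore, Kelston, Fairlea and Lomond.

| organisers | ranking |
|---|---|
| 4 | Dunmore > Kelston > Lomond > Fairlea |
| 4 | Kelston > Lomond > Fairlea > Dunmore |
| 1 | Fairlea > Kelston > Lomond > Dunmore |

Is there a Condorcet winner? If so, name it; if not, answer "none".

Kelston

Check each pair by majority over 9 ballots:
Dunmore vs Kelston: Kelston wins 5–4.
Dunmore–Fairlea: Fairlea 5–4.
Dunmore–Lomond: Lomond 5–4.
Kelston–Fairlea: Kelston 8–1.
Kelston–Lomond: Kelston 9–0.
Fairlea vs Lomond: Lomond wins 8–1.
Only Kelston has no losses; Kelston is the Condorcet winner.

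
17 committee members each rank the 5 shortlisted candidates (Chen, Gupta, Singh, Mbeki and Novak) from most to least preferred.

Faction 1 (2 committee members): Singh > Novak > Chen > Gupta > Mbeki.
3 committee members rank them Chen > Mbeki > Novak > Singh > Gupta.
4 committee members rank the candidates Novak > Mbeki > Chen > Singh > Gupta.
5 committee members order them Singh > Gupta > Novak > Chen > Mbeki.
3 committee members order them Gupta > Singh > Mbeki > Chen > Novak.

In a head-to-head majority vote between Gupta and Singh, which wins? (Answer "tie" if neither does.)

Ballots ranking Gupta above Singh: 3.
Ballots ranking Singh above Gupta: 17 − 3 = 14.
Singh wins the head-to-head 14–3.

Singh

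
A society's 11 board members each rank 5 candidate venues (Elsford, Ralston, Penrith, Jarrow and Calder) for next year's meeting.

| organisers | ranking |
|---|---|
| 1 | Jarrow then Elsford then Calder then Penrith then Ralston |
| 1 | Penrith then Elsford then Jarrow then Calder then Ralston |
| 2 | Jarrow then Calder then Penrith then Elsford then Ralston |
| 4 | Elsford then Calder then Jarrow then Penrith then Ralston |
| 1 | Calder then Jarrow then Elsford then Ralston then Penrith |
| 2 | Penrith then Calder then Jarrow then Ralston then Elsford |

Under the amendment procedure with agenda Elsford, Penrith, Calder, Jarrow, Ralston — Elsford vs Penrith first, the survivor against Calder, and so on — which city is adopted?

Round 1: Elsford vs Penrith — 6–5, Elsford advances.
Round 2: Elsford vs Calder — 6–5, Elsford advances.
Round 3: Elsford vs Jarrow — 5–6, Jarrow advances.
Round 4: Jarrow vs Ralston — 11–0, Jarrow advances.
The agenda winner is Jarrow.

Jarrow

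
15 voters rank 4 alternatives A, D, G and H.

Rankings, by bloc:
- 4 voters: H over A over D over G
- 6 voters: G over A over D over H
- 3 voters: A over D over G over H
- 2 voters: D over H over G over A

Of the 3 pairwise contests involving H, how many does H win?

H against each rival (15 voters):
H vs A: H is ranked higher on 4+2 = 6 ballots, A on 9. A wins 9–6.
H–D: D 11–4.
H vs G: 4+2 = 6 for H, 9 for G — G by 9–6.
H beats no one; loses to A, D, G — 0 pairwise wins.

0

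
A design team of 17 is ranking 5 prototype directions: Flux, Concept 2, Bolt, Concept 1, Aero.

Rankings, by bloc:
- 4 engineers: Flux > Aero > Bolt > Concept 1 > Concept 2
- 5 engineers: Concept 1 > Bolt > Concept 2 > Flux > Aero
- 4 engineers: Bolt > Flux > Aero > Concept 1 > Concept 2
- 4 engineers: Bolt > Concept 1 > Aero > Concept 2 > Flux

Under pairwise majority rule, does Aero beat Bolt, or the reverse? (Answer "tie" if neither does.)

Ballots ranking Aero above Bolt: 4.
Ballots ranking Bolt above Aero: 17 − 4 = 13.
Bolt wins the head-to-head 13–4.

Bolt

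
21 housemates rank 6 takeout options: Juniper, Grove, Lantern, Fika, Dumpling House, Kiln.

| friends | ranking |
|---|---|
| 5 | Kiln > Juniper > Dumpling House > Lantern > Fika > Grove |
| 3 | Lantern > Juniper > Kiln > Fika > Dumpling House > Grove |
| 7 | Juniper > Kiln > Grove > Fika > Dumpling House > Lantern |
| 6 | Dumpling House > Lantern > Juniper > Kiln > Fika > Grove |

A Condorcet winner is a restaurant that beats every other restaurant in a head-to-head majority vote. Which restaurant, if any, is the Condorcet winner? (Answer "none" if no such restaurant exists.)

Head-to-head results (21 friends):
Juniper vs Grove: Juniper, 21–0.
Juniper vs Lantern: Juniper, 12–9.
Juniper vs Fika: 21 to 0, Juniper.
Juniper vs Dumpling House: Juniper wins 15–6.
Juniper vs Kiln: 16 to 5, Juniper.
Grove vs Lantern: Lantern, 14–7.
Grove vs Fika: Fika, 14–7.
Grove vs Dumpling House: Grove is ranked higher on 7 ballots, Dumpling House on 14. Dumpling House wins 14–7.
Grove–Kiln: Kiln 21–0.
Lantern vs Fika: 14 to 7, Lantern.
Lantern vs Dumpling House: Lantern is ranked higher on 3 ballots, Dumpling House on 18. Dumpling House wins 18–3.
Lantern vs Kiln: Kiln, 12–9.
Fika vs Dumpling House: Fika preferred on 3+7 = 10 ballots; Dumpling House wins 11–10.
Fika vs Kiln: 0 for Fika, 21 for Kiln — Kiln by 21–0.
Dumpling House vs Kiln: Kiln, 15–6.
Juniper beats each of Grove, Lantern, Fika, Dumpling House, Kiln — Juniper is the Condorcet winner.

Juniper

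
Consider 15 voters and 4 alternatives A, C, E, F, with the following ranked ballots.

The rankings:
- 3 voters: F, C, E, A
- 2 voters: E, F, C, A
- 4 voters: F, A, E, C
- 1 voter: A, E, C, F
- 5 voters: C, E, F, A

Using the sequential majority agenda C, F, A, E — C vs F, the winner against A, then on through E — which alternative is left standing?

Round 1: C vs F — 6–9, F advances.
Round 2: F vs A — 14–1, F advances.
Round 3: F vs E — 7–8, E advances.
The agenda winner is E.

E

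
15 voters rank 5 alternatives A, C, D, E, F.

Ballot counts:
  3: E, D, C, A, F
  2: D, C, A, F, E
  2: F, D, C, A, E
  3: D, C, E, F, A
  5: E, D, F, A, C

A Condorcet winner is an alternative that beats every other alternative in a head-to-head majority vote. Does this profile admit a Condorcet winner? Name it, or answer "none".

E

Pairwise majorities:
A vs C: 5 for A, 10 for C — C by 10–5.
A vs D: A is ranked higher on 0 ballots, D on 15. D wins 15–0.
A vs E: 4 to 11, E.
A vs F: A is ranked higher on 3+2 = 5 ballots, F on 10. F wins 10–5.
C vs D: C is ranked higher on 0 ballots, D on 15. D wins 15–0.
C vs E: C preferred on 2+2+3 = 7 ballots; E wins 8–7.
C vs F: 3+2+3 = 8 for C, 7 for F — C by 8–7.
D vs E: D is ranked higher on 2+2+3 = 7 ballots, E on 8. E wins 8–7.
D vs F: D preferred on 3+2+3+5 = 13 ballots; D wins 13–2.
E vs F: 3+3+5 = 11 for E, 4 for F — E by 11–4.
E defeats every rival head-to-head and is the Condorcet winner.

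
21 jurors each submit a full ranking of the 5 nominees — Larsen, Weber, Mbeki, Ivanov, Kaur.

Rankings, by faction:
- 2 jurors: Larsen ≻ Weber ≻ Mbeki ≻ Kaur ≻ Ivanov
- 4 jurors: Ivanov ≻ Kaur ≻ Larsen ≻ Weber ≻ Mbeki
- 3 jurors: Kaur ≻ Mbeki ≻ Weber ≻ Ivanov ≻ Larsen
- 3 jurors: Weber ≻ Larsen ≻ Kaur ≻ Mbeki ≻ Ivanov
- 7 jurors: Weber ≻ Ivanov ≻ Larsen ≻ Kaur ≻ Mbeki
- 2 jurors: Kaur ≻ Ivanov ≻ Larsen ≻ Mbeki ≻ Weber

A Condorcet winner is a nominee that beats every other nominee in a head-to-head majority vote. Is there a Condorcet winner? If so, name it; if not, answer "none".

Weber

Check each pair by majority over 21 ballots:
Larsen vs Weber: 2+4+2 = 8 for Larsen, 13 for Weber — Weber by 13–8.
Larsen vs Mbeki: Larsen is ranked higher on 2+4+3+7+2 = 18 ballots, Mbeki on 3. Larsen wins 18–3.
Larsen vs Ivanov: 2+3 = 5 for Larsen, 16 for Ivanov — Ivanov by 16–5.
Larsen vs Kaur: Larsen is ranked higher on 2+3+7 = 12 ballots, Kaur on 9. Larsen wins 12–9.
Weber vs Mbeki: 16 to 5, Weber.
Weber vs Ivanov: 2+3+3+7 = 15 for Weber, 6 for Ivanov — Weber by 15–6.
Weber vs Kaur: 12 to 9, Weber.
Mbeki vs Ivanov: 8 to 13, Ivanov.
Mbeki vs Kaur: 2 for Mbeki, 19 for Kaur — Kaur by 19–2.
Ivanov vs Kaur: Ivanov is ranked higher on 4+7 = 11 ballots, Kaur on 10. Ivanov wins 11–10.
Only Weber has no losses; Weber is the Condorcet winner.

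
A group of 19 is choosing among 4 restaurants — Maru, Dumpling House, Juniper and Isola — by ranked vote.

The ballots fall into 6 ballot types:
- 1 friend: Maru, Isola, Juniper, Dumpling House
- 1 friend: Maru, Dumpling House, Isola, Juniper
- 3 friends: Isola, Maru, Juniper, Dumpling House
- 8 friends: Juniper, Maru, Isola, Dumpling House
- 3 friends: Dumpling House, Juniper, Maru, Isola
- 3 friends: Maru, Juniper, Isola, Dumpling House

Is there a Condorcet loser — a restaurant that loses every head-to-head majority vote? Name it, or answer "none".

Head-to-head results (19 friends):
Maru vs Dumpling House: 1+1+3+8+3 = 16 for Maru, 3 for Dumpling House — Maru by 16–3.
Maru vs Juniper: 8 to 11, Juniper.
Maru vs Isola: 16 to 3, Maru.
Dumpling House vs Juniper: 4 to 15, Juniper.
Dumpling House vs Isola: Isola wins 15–4.
Juniper vs Isola: Juniper preferred on 8+3+3 = 14 ballots; Juniper wins 14–5.
Only Dumpling House has no wins; Dumpling House is the Condorcet loser.

Dumpling House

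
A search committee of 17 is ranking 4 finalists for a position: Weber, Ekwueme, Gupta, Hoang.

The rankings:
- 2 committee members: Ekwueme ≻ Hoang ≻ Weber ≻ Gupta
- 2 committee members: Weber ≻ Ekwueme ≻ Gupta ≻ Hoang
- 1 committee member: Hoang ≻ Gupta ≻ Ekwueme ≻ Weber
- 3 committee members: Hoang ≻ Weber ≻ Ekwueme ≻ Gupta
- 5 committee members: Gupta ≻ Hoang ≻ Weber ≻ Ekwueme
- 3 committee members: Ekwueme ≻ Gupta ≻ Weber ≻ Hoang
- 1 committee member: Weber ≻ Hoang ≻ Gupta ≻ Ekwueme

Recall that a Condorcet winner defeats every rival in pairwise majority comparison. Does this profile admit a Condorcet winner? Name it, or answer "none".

Head-to-head results (17 committee members):
Weber–Ekwueme: Weber 11–6.
Weber–Gupta: Gupta 9–8.
Weber vs Hoang: Hoang wins 11–6.
Ekwueme–Gupta: Ekwueme 10–7.
Ekwueme–Hoang: Hoang 10–7.
Gupta vs Hoang: Gupta, 10–7.
Each candidate drops at least one matchup (Weber loses to Gupta; Ekwueme loses to Weber; Gupta loses to Ekwueme; Hoang loses to Gupta); the cycle Weber → Ekwueme → Gupta → Weber rules out a Condorcet winner.

none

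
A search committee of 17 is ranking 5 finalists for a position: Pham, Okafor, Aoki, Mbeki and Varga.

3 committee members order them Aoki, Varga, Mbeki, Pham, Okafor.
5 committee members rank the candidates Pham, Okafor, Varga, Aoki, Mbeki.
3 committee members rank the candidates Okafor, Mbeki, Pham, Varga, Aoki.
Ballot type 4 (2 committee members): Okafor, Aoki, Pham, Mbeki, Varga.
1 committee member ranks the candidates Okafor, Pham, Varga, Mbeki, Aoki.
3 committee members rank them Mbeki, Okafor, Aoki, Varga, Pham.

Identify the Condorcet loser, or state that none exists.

none

Pairwise majorities:
Pham vs Okafor: Okafor wins 9–8.
Pham vs Aoki: 9 to 8, Pham.
Pham vs Mbeki: 8 to 9, Mbeki.
Pham vs Varga: Pham is ranked higher on 5+3+2+1 = 11 ballots, Varga on 6. Pham wins 11–6.
Okafor vs Aoki: Okafor wins 14–3.
Okafor vs Mbeki: Okafor wins 11–6.
Okafor vs Varga: 5+3+2+1+3 = 14 for Okafor, 3 for Varga — Okafor by 14–3.
Aoki vs Mbeki: Aoki is ranked higher on 3+5+2 = 10 ballots, Mbeki on 7. Aoki wins 10–7.
Aoki vs Varga: Aoki preferred on 3+2+3 = 8 ballots; Varga wins 9–8.
Mbeki vs Varga: Varga, 9–8.
Every candidate wins at least one matchup (Pham beats Aoki; Okafor beats Pham; Aoki beats Mbeki; Mbeki beats Pham; Varga beats Aoki), so there is no Condorcet loser.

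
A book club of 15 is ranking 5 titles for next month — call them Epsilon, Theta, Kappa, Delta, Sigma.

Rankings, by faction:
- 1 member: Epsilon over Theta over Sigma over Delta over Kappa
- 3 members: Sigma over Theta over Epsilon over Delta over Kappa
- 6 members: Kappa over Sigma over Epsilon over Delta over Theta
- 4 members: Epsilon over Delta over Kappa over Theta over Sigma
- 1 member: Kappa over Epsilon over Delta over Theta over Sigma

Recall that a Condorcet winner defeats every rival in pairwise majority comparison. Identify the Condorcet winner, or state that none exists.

none

Head-to-head results (15 members):
Epsilon vs Theta: Epsilon preferred on 1+6+4+1 = 12 ballots; Epsilon wins 12–3.
Epsilon vs Kappa: Epsilon preferred on 1+3+4 = 8 ballots; Epsilon wins 8–7.
Epsilon vs Delta: Epsilon is ranked higher on 1+3+6+4+1 = 15 ballots, Delta on 0. Epsilon wins 15–0.
Epsilon vs Sigma: Epsilon preferred on 1+4+1 = 6 ballots; Sigma wins 9–6.
Theta vs Kappa: 4 to 11, Kappa.
Theta vs Delta: 4 to 11, Delta.
Theta vs Sigma: 1+4+1 = 6 for Theta, 9 for Sigma — Sigma by 9–6.
Kappa vs Delta: Kappa preferred on 6+1 = 7 ballots; Delta wins 8–7.
Kappa vs Sigma: Kappa preferred on 6+4+1 = 11 ballots; Kappa wins 11–4.
Delta vs Sigma: 4+1 = 5 for Delta, 10 for Sigma — Sigma by 10–5.
Every book loses at least once (Epsilon loses to Sigma; Theta loses to Epsilon; Kappa loses to Epsilon; Delta loses to Epsilon; Sigma loses to Kappa). The majority relation contains the cycle Epsilon > Kappa > Sigma > Epsilon, so there is no Condorcet winner.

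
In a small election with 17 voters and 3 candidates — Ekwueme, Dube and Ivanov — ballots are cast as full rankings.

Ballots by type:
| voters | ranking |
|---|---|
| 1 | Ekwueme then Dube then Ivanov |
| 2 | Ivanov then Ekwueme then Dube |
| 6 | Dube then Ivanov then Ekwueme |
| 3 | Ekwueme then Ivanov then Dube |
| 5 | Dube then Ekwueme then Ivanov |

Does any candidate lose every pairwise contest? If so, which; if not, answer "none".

Pairwise majorities:
Ekwueme vs Dube: Dube wins 11–6.
Ekwueme vs Ivanov: 9 to 8, Ekwueme.
Dube vs Ivanov: Dube is ranked higher on 1+6+5 = 12 ballots, Ivanov on 5. Dube wins 12–5.
Only Ivanov has no wins; Ivanov is the Condorcet loser.

Ivanov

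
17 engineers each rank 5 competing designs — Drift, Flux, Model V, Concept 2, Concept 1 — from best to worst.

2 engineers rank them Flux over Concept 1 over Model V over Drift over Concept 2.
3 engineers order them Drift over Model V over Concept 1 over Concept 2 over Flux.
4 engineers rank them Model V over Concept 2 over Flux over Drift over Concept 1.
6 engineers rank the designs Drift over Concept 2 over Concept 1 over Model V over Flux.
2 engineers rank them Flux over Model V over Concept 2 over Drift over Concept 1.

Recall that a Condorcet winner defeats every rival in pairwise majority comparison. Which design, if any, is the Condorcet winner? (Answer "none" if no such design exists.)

Head-to-head results (17 engineers):
Drift–Flux: Drift 9–8.
Drift–Model V: Drift 9–8.
Drift vs Concept 2: Drift, 11–6.
Drift vs Concept 1: Drift, 15–2.
Flux vs Model V: Model V, 13–4.
Flux–Concept 2: Concept 2 13–4.
Flux vs Concept 1: Concept 1, 9–8.
Model V vs Concept 2: Model V wins 11–6.
Model V vs Concept 1: Model V wins 9–8.
Concept 2–Concept 1: Concept 2 12–5.
Drift wins every pairwise contest, so Drift is the Condorcet winner.

Drift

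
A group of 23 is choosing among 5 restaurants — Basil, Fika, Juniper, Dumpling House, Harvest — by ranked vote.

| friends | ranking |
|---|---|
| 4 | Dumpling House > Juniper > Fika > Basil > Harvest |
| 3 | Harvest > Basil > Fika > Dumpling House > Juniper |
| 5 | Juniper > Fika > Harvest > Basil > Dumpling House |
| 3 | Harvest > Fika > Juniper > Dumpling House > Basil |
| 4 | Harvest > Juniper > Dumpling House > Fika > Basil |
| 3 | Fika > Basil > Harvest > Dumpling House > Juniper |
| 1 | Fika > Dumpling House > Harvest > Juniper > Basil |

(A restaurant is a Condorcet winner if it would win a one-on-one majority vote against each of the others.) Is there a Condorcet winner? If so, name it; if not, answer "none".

none

Check each pair by majority over 23 ballots:
Basil vs Fika: Fika wins 20–3.
Basil–Juniper: Juniper 17–6.
Basil vs Dumpling House: Dumpling House wins 12–11.
Basil vs Harvest: Harvest, 16–7.
Fika–Juniper: Juniper 13–10.
Fika–Dumpling House: Fika 15–8.
Fika–Harvest: Fika 13–10.
Juniper–Dumpling House: Juniper 12–11.
Juniper vs Harvest: Harvest wins 14–9.
Dumpling House vs Harvest: Harvest wins 18–5.
Each restaurant drops at least one matchup (Basil loses to Fika; Fika loses to Juniper; Juniper loses to Harvest; Dumpling House loses to Fika; Harvest loses to Fika); the cycle Fika beats Harvest beats Juniper beats Fika rules out a Condorcet winner.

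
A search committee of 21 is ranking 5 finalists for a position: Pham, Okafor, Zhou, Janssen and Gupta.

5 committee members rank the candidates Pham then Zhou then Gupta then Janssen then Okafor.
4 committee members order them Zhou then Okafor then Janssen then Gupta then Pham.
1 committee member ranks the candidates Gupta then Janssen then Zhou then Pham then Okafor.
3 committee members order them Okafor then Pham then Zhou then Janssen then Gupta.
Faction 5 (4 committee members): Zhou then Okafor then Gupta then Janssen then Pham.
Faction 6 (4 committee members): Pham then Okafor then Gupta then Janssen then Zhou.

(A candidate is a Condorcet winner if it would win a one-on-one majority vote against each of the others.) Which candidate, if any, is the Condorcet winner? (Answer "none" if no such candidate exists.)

Check each pair by majority over 21 ballots:
Pham vs Okafor: Pham preferred on 5+1+4 = 10 ballots; Okafor wins 11–10.
Pham vs Zhou: 12 to 9, Pham.
Pham vs Janssen: Pham preferred on 5+3+4 = 12 ballots; Pham wins 12–9.
Pham vs Gupta: 12 to 9, Pham.
Okafor vs Zhou: 7 to 14, Zhou.
Okafor vs Janssen: Okafor is ranked higher on 4+3+4+4 = 15 ballots, Janssen on 6. Okafor wins 15–6.
Okafor vs Gupta: Okafor preferred on 4+3+4+4 = 15 ballots; Okafor wins 15–6.
Zhou vs Janssen: 16 to 5, Zhou.
Zhou vs Gupta: Zhou is ranked higher on 5+4+3+4 = 16 ballots, Gupta on 5. Zhou wins 16–5.
Janssen vs Gupta: Janssen is ranked higher on 4+3 = 7 ballots, Gupta on 14. Gupta wins 14–7.
No candidate is unbeaten: Pham loses to Okafor; Okafor loses to Zhou; Zhou loses to Pham; Janssen loses to Pham; Gupta loses to Pham. In particular Pham > Zhou > Okafor > Pham is a majority cycle — no Condorcet winner exists.

none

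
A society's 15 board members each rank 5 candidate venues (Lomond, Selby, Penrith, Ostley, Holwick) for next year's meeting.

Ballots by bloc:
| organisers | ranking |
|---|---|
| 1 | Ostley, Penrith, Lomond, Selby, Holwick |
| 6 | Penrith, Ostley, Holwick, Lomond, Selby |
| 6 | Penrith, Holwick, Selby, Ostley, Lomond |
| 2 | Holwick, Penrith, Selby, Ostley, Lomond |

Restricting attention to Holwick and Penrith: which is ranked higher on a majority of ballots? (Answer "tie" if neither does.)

Penrith

Ballots ranking Holwick above Penrith: 2.
Ballots ranking Penrith above Holwick: 15 − 2 = 13.
Penrith wins the head-to-head 13–2.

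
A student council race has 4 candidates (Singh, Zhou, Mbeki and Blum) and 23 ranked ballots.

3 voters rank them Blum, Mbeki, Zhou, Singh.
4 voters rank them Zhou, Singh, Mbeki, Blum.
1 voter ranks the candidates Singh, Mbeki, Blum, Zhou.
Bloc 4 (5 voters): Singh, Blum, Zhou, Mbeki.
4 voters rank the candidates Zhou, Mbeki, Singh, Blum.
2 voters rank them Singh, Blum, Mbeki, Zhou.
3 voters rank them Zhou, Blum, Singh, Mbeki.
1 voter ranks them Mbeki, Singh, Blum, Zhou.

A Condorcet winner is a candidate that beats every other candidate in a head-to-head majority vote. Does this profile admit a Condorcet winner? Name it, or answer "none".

Head-to-head results (23 voters):
Singh vs Zhou: Zhou wins 14–9.
Singh vs Mbeki: Singh, 15–8.
Singh–Blum: Singh 17–6.
Zhou vs Mbeki: Zhou, 16–7.
Zhou vs Blum: Blum wins 12–11.
Mbeki vs Blum: Blum, 13–10.
Each candidate drops at least one matchup (Singh loses to Zhou; Zhou loses to Blum; Mbeki loses to Singh; Blum loses to Singh); the cycle Singh beats Blum beats Zhou beats Singh rules out a Condorcet winner.

none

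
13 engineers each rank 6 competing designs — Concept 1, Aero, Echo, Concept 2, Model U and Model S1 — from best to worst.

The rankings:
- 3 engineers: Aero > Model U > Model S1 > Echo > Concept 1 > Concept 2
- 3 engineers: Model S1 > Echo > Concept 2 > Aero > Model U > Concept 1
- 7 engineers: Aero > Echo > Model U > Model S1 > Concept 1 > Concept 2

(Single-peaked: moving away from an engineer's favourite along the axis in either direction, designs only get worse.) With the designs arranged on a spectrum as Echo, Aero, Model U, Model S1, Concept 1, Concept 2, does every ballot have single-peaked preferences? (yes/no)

Axis positions: Echo=1, Aero=2, Model U=3, Model S1=4, Concept 1=5, Concept 2=6.
Ballot type 1 (peak Aero at position 2): ranking walks positions 2-3-4-1-5-6, expanding outward from the peak — single-peaked.
Ballot type 2: ranking walks positions 4-1-6-2-3-5; Echo is ranked above Model U even though Model U lies between Echo and the peak Model S1 on the axis — preferences dip and rise again. Not single-peaked.
Ballot type 3 (peak Aero at position 2): ranking walks positions 2-1-3-4-5-6, expanding outward from the peak — single-peaked.
Ballot type 2 violates single-peakedness, so the profile is not single-peaked on this axis.

no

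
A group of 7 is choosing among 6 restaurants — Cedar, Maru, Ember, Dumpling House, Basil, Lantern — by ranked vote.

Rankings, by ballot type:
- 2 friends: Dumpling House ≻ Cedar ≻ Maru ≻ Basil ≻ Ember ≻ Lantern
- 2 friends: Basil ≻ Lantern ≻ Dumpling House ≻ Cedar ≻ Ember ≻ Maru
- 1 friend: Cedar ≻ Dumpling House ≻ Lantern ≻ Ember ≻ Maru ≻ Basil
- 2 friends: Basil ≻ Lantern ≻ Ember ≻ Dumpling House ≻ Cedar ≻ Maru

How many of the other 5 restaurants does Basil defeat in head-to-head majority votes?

Basil against each rival (7 friends):
Basil–Cedar: Basil 4–3.
Basil vs Maru: 4 to 3, Basil.
Basil vs Ember: 2+2+2 = 6 for Basil, 1 for Ember — Basil by 6–1.
Basil vs Dumpling House: Basil preferred on 2+2 = 4 ballots; Basil wins 4–3.
Basil vs Lantern: Basil preferred on 2+2+2 = 6 ballots; Basil wins 6–1.
Basil beats Cedar, Maru, Ember, Dumpling House, Lantern — 5 pairwise wins.

5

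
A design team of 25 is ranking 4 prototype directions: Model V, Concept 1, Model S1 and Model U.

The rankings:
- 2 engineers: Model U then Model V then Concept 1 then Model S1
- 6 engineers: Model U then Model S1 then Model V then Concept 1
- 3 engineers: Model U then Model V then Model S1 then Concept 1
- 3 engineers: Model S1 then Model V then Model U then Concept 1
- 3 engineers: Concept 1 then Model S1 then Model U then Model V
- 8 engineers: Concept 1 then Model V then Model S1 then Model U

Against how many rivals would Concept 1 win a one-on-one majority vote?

1

Concept 1 against each rival (25 engineers):
Concept 1 vs Model V: 11 to 14, Model V.
Concept 1 vs Model S1: Concept 1 wins 13–12.
Concept 1–Model U: Model U 14–11.
Concept 1 beats Model S1; loses to Model V, Model U — 1 pairwise win.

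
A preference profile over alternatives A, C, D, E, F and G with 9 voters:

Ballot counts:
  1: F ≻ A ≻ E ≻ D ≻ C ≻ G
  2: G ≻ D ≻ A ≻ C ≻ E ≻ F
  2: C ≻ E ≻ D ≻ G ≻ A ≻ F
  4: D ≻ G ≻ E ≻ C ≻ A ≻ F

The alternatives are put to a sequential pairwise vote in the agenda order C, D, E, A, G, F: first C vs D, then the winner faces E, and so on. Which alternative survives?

Round 1: C vs D — 2–7, D advances.
Round 2: D vs E — 6–3, D advances.
Round 3: D vs A — 8–1, D advances.
Round 4: D vs G — 7–2, D advances.
Round 5: D vs F — 8–1, D advances.
D survives the agenda.

D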